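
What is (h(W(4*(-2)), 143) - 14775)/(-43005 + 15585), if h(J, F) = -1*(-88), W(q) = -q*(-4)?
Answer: 14687/27420 ≈ 0.53563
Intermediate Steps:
W(q) = 4*q
h(J, F) = 88
(h(W(4*(-2)), 143) - 14775)/(-43005 + 15585) = (88 - 14775)/(-43005 + 15585) = -14687/(-27420) = -14687*(-1/27420) = 14687/27420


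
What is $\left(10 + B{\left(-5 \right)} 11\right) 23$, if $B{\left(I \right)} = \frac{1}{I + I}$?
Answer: $\frac{2047}{10} \approx 204.7$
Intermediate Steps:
$B{\left(I \right)} = \frac{1}{2 I}$
$\left(10 + B{\left(-5 \right)} 11\right) 23 = \left(10 + \frac{1}{2 \left(-5\right)} 11\right) 23 = \left(10 + \frac{1}{2} \left(- \frac{1}{5}\right) 11\right) 23 = \left(10 - \frac{11}{10}\right) 23 = \frac{89}{10} \cdot 23 = \frac{2047}{10}$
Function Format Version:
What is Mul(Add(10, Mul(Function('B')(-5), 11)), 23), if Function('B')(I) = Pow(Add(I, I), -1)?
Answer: Rational(2047, 10) ≈ 204.70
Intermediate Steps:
Function('B')(I) = Mul(Rational(1, 2), Pow(I, -1)) (Function('B')(I) = Pow(Mul(2, I), -1) = Mul(Rational(1, 2), Pow(I, -1)))
Mul(Add(10, Mul(Function('B')(-5), 11)), 23) = Mul(Add(10, Mul(Mul(Rational(1, 2), Pow(-5, -1)), 11)), 23) = Mul(Add(10, Mul(Mul(Rational(1, 2), Rational(-1, 5)), 11)), 23) = Mul(Add(10, Mul(Rational(-1, 10), 11)), 23) = Mul(Add(10, Rational(-11, 10)), 23) = Mul(Rational(89, 10), 23) = Rational(2047, 10)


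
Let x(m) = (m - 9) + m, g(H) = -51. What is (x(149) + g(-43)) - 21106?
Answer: -20868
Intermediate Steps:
x(m) = -9 + 2*m (x(m) = (-9 + m) + m = -9 + 2*m)
(x(149) + g(-43)) - 21106 = ((-9 + 2*149) - 51) - 21106 = ((-9 + 298) - 51) - 21106 = (289 - 51) - 21106 = 238 - 21106 = -20868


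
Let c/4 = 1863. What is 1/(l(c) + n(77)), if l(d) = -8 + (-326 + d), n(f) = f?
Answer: 1/7195 ≈ 0.00013899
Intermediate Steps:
c = 7452 (c = 4*1863 = 7452)
l(d) = -334 + d
1/(l(c) + n(77)) = 1/((-334 + 7452) + 77) = 1/(7118 + 77) = 1/7195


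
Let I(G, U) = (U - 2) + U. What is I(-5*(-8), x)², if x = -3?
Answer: 64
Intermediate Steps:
I(G, U) = -2 + 2*U (I(G, U) = (-2 + U) + U = -2 + 2*U)
I(-5*(-8), x)² = (-2 + 2*(-3))² = (-2 - 6)² = (-8)² = 64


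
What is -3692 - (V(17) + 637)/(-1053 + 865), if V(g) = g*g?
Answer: -346585/94 ≈ -3687.1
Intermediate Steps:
V(g) = g²
-3692 - (V(17) + 637)/(-1053 + 865) = -3692 - (17² + 637)/(-1053 + 865) = -3692 - (289 + 637)/(-188) = -3692 - 926*(-1)/188 = -3692 - 1*(-463/94) = -3692 + 463/94 = -346585/94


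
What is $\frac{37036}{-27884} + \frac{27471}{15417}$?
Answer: $\frac{16251446}{35823969} \approx 0.45365$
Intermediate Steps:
$\frac{37036}{-27884} + \frac{27471}{15417} = 37036 \left(- \frac{1}{27884}\right) + 27471 \cdot \frac{1}{15417} = - \frac{9259}{6971} + \frac{9157}{5139} = \frac{16251446}{35823969}$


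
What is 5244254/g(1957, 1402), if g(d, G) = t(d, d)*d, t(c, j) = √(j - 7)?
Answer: 2622127*√78/381615 ≈ 60.684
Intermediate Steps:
t(c, j) = √(-7 + j)
g(d, G) = d*√(-7 + d) (g(d, G) = √(-7 + d)*d = d*√(-7 + d))
5244254/g(1957, 1402) = 5244254/((1957*√(-7 + 1957))) = 5244254/((1957*√1950)) = 5244254/((1957*(5*√78))) = 5244254/((9785*√78)) = 5244254*(√78/763230) = 2622127*√78/381615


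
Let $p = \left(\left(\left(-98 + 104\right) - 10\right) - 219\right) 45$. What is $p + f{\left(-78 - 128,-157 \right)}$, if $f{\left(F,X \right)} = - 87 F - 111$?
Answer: $7776$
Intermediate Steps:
$f{\left(F,X \right)} = -111 - 87 F$
$p = -10035$ ($p = \left(\left(6 - 10\right) - 219\right) 45 = \left(-4 - 219\right) 45 = \left(-223\right) 45 = -10035$)
$p + f{\left(-78 - 128,-157 \right)} = -10035 - \left(111 + 87 \left(-78 - 128\right)\right) = -10035 - -17811 = -10035 + \left(-111 + 17922\right) = -10035 + 17811 = 7776$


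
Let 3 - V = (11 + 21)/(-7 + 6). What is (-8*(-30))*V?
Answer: 8400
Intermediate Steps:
V = 35 (V = 3 - (11 + 21)/(-7 + 6) = 3 - 32/(-1) = 3 - 32*(-1) = 3 - 1*(-32) = 3 + 32 = 35)
(-8*(-30))*V = -8*(-30)*35 = 240*35 = 8400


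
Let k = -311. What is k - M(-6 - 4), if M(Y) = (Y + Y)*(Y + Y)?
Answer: -711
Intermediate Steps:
M(Y) = 4*Y² (M(Y) = (2*Y)*(2*Y) = 4*Y²)
k - M(-6 - 4) = -311 - 4*(-6 - 4)² = -311 - 4*(-10)² = -311 - 4*100 = -311 - 1*400 = -311 - 400 = -711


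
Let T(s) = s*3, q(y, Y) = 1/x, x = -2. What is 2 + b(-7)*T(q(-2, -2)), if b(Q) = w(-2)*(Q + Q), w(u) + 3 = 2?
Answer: -19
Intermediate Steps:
w(u) = -1 (w(u) = -3 + 2 = -1)
q(y, Y) = -½ (q(y, Y) = 1/(-2) = -½)
T(s) = 3*s
b(Q) = -2*Q (b(Q) = -(Q + Q) = -2*Q)
2 + b(-7)*T(q(-2, -2)) = 2 + (-2*(-7))*(3*(-½)) = 2 + 14*(-3/2) = 2 - 21 = -19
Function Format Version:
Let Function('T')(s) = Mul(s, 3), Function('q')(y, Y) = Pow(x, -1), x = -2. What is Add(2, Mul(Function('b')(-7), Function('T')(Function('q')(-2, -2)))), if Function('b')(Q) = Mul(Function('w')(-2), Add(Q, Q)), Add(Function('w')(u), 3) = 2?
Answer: -19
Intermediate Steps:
Function('w')(u) = -1 (Function('w')(u) = Add(-3, 2) = -1)
Function('q')(y, Y) = Rational(-1, 2) (Function('q')(y, Y) = Pow(-2, -1) = Rational(-1, 2))
Function('T')(s) = Mul(3, s)
Function('b')(Q) = Mul(-2, Q) (Function('b')(Q) = Mul(-1, Add(Q, Q)) = Mul(-1, Mul(2, Q)) = Mul(-2, Q))
Add(2, Mul(Function('b')(-7), Function('T')(Function('q')(-2, -2)))) = Add(2, Mul(Mul(-2, -7), Mul(3, Rational(-1, 2)))) = Add(2, Mul(14, Rational(-3, 2))) = Add(2, -21) = -19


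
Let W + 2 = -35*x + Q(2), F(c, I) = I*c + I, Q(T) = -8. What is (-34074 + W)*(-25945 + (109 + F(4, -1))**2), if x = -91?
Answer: 467470971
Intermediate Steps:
F(c, I) = I + I*c
W = 3175 (W = -2 + (-35*(-91) - 8) = -2 + (3185 - 8) = -2 + 3177 = 3175)
(-34074 + W)*(-25945 + (109 + F(4, -1))**2) = (-34074 + 3175)*(-25945 + (109 - (1 + 4))**2) = -30899*(-25945 + (109 - 1*5)**2) = -30899*(-25945 + (109 - 5)**2) = -30899*(-25945 + 104**2) = -30899*(-25945 + 10816) = -30899*(-15129) = 467470971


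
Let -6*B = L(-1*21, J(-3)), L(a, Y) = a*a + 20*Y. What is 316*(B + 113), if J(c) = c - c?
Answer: 12482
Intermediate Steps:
J(c) = 0
L(a, Y) = a**2 + 20*Y
B = -147/2 (B = -((-1*21)**2 + 20*0)/6 = -((-21)**2 + 0)/6 = -(441 + 0)/6 = -1/6*441 = -147/2 ≈ -73.500)
316*(B + 113) = 316*(-147/2 + 113) = 316*(79/2) = 12482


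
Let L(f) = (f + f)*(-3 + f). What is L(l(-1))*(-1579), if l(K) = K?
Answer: -12632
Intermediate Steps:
L(f) = 2*f*(-3 + f) (L(f) = (2*f)*(-3 + f) = 2*f*(-3 + f))
L(l(-1))*(-1579) = (2*(-1)*(-3 - 1))*(-1579) = (2*(-1)*(-4))*(-1579) = 8*(-1579) = -12632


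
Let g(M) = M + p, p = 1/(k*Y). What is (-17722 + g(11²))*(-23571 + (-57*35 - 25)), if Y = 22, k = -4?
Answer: 39637618399/88 ≈ 4.5043e+8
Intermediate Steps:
p = -1/88 (p = 1/(-4*22) = 1/(-88) = -1/88 ≈ -0.011364)
g(M) = -1/88 + M (g(M) = M - 1/88 = -1/88 + M)
(-17722 + g(11²))*(-23571 + (-57*35 - 25)) = (-17722 + (-1/88 + 11²))*(-23571 + (-57*35 - 25)) = (-17722 + (-1/88 + 121))*(-23571 + (-1995 - 25)) = (-17722 + 10647/88)*(-23571 - 2020) = -1548889/88*(-25591) = 39637618399/88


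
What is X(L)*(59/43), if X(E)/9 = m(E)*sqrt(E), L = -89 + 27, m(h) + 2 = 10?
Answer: 4248*I*sqrt(62)/43 ≈ 777.88*I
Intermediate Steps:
m(h) = 8 (m(h) = -2 + 10 = 8)
L = -62
X(E) = 72*sqrt(E) (X(E) = 9*(8*sqrt(E)) = 72*sqrt(E))
X(L)*(59/43) = (72*sqrt(-62))*(59/43) = (72*(I*sqrt(62)))*(59*(1/43)) = (72*I*sqrt(62))*(59/43) = 4248*I*sqrt(62)/43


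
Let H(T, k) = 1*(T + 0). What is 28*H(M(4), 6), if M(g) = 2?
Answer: 56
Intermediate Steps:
H(T, k) = T (H(T, k) = 1*T = T)
28*H(M(4), 6) = 28*2 = 56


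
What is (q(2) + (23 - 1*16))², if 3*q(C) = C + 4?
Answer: 81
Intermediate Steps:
q(C) = 4/3 + C/3 (q(C) = (C + 4)/3 = (4 + C)/3 = 4/3 + C/3)
(q(2) + (23 - 1*16))² = ((4/3 + (⅓)*2) + (23 - 1*16))² = ((4/3 + ⅔) + (23 - 16))² = (2 + 7)² = 9² = 81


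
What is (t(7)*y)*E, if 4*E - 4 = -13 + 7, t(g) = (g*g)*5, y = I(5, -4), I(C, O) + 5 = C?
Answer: 0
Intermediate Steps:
I(C, O) = -5 + C
y = 0 (y = -5 + 5 = 0)
t(g) = 5*g² (t(g) = g²*5 = 5*g²)
E = -½ (E = 1 + (-13 + 7)/4 = 1 + (¼)*(-6) = 1 - 3/2 = -½ ≈ -0.50000)
(t(7)*y)*E = ((5*7²)*0)*(-½) = ((5*49)*0)*(-½) = (245*0)*(-½) = 0*(-½) = 0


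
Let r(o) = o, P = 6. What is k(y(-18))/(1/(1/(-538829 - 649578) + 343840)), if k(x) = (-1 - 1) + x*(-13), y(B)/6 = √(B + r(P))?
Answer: -817243725758/1188407 - 63745010609124*I*√3/1188407 ≈ -6.8768e+5 - 9.2906e+7*I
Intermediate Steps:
y(B) = 6*√(6 + B) (y(B) = 6*√(B + 6) = 6*√(6 + B))
k(x) = -2 - 13*x
k(y(-18))/(1/(1/(-538829 - 649578) + 343840)) = (-2 - 78*√(6 - 18))/(1/(1/(-538829 - 649578) + 343840)) = (-2 - 78*√(-12))/(1/(1/(-1188407) + 343840)) = (-2 - 78*2*I*√3)/(1/(-1/1188407 + 343840)) = (-2 - 156*I*√3)/(1/(408621862879/1188407)) = (-2 - 156*I*√3)/(1188407/408621862879) = (-2 - 156*I*√3)*(408621862879/1188407) = -817243725758/1188407 - 63745010609124*I*√3/1188407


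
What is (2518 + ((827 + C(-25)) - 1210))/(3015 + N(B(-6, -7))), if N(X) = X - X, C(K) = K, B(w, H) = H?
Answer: 422/603 ≈ 0.69983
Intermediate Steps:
N(X) = 0
(2518 + ((827 + C(-25)) - 1210))/(3015 + N(B(-6, -7))) = (2518 + ((827 - 25) - 1210))/(3015 + 0) = (2518 + (802 - 1210))/3015 = (2518 - 408)*(1/3015) = 2110*(1/3015) = 422/603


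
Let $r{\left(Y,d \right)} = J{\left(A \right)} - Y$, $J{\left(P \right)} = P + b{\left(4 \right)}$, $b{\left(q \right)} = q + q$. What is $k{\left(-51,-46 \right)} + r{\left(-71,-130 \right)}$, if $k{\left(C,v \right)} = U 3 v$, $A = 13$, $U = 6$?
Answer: $-736$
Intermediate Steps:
$b{\left(q \right)} = 2 q$
$J{\left(P \right)} = 8 + P$ ($J{\left(P \right)} = P + 2 \cdot 4 = P + 8 = 8 + P$)
$r{\left(Y,d \right)} = 21 - Y$ ($r{\left(Y,d \right)} = \left(8 + 13\right) - Y = 21 - Y$)
$k{\left(C,v \right)} = 18 v$ ($k{\left(C,v \right)} = 6 \cdot 3 v = 18 v$)
$k{\left(-51,-46 \right)} + r{\left(-71,-130 \right)} = 18 \left(-46\right) + \left(21 - -71\right) = -828 + \left(21 + 71\right) = -828 + 92 = -736$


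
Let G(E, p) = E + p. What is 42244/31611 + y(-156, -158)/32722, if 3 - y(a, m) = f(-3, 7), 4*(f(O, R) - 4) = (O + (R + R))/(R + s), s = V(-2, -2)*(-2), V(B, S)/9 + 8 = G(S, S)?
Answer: 1232990341123/922662626664 ≈ 1.3363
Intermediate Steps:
V(B, S) = -72 + 18*S (V(B, S) = -72 + 9*(S + S) = -72 + 9*(2*S) = -72 + 18*S)
s = 216 (s = (-72 + 18*(-2))*(-2) = (-72 - 36)*(-2) = -108*(-2) = 216)
f(O, R) = 4 + (O + 2*R)/(4*(216 + R)) (f(O, R) = 4 + ((O + (R + R))/(R + 216))/4 = 4 + ((O + 2*R)/(216 + R))/4 = 4 + (O + 2*R)/(4*(216 + R)))
y(a, m) = -903/892 (y(a, m) = 3 - (3456 - 3 + 18*7)/(4*(216 + 7)) = 3 - (3456 - 3 + 126)/(4*223) = 3 - 3579/(4*223) = 3 - 1*3579/892 = 3 - 3579/892 = -903/892)
42244/31611 + y(-156, -158)/32722 = 42244/31611 - 903/892/32722 = 42244*(1/31611) - 903/892*1/32722 = 42244/31611 - 903/29188024 = 1232990341123/922662626664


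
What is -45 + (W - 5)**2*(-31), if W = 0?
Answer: -820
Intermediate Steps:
-45 + (W - 5)**2*(-31) = -45 + (0 - 5)**2*(-31) = -45 + (-5)**2*(-31) = -45 + 25*(-31) = -45 - 775 = -820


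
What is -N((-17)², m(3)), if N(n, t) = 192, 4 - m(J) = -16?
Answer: -192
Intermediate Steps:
m(J) = 20 (m(J) = 4 - 1*(-16) = 4 + 16 = 20)
-N((-17)², m(3)) = -1*192 = -192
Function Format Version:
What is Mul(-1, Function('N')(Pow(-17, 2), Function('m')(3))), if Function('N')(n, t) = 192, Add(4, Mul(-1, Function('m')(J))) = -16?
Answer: -192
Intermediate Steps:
Function('m')(J) = 20 (Function('m')(J) = Add(4, Mul(-1, -16)) = Add(4, 16) = 20)
Mul(-1, Function('N')(Pow(-17, 2), Function('m')(3))) = Mul(-1, 192) = -192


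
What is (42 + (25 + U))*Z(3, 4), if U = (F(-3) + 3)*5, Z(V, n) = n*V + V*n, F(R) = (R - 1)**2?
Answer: 3888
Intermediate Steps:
F(R) = (-1 + R)**2
Z(V, n) = 2*V*n (Z(V, n) = V*n + V*n = 2*V*n)
U = 95 (U = ((-1 - 3)**2 + 3)*5 = ((-4)**2 + 3)*5 = (16 + 3)*5 = 19*5 = 95)
(42 + (25 + U))*Z(3, 4) = (42 + (25 + 95))*(2*3*4) = (42 + 120)*24 = 162*24 = 3888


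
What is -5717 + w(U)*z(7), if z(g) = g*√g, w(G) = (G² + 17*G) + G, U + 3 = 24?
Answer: -5717 + 5733*√7 ≈ 9451.1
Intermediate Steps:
U = 21 (U = -3 + 24 = 21)
w(G) = G² + 18*G
z(g) = g^(3/2)
-5717 + w(U)*z(7) = -5717 + (21*(18 + 21))*7^(3/2) = -5717 + (21*39)*(7*√7) = -5717 + 819*(7*√7) = -5717 + 5733*√7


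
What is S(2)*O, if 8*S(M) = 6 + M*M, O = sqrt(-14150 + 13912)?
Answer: 5*I*sqrt(238)/4 ≈ 19.284*I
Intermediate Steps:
O = I*sqrt(238) (O = sqrt(-238) = I*sqrt(238) ≈ 15.427*I)
S(M) = 3/4 + M**2/8 (S(M) = (6 + M*M)/8 = (6 + M**2)/8 = 3/4 + M**2/8)
S(2)*O = (3/4 + (1/8)*2**2)*(I*sqrt(238)) = (3/4 + (1/8)*4)*(I*sqrt(238)) = (3/4 + 1/2)*(I*sqrt(238)) = 5*(I*sqrt(238))/4 = 5*I*sqrt(238)/4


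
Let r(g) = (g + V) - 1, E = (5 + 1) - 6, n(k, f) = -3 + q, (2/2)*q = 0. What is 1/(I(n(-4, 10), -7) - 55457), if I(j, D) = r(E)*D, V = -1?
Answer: -1/55443 ≈ -1.8037e-5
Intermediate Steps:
q = 0
n(k, f) = -3 (n(k, f) = -3 + 0 = -3)
E = 0 (E = 6 - 6 = 0)
r(g) = -2 + g (r(g) = (g - 1) - 1 = (-1 + g) - 1 = -2 + g)
I(j, D) = -2*D (I(j, D) = (-2 + 0)*D = -2*D)
1/(I(n(-4, 10), -7) - 55457) = 1/(-2*(-7) - 55457) = 1/(14 - 55457) = 1/(-55443) = -1/55443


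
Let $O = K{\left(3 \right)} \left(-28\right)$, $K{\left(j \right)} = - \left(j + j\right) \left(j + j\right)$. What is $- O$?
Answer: $-1008$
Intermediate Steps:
$K{\left(j \right)} = - 4 j^{2}$ ($K{\left(j \right)} = - 2 j 2 j = - 4 j^{2}$)
$O = 1008$ ($O = - 4 \cdot 3^{2} \left(-28\right) = \left(-4\right) 9 \left(-28\right) = \left(-36\right) \left(-28\right) = 1008$)
$- O = \left(-1\right) 1008 = -1008$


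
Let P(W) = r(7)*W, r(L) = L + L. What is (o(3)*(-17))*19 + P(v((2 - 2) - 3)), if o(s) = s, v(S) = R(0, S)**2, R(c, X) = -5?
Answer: -619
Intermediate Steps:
r(L) = 2*L
v(S) = 25 (v(S) = (-5)**2 = 25)
P(W) = 14*W (P(W) = (2*7)*W = 14*W)
(o(3)*(-17))*19 + P(v((2 - 2) - 3)) = (3*(-17))*19 + 14*25 = -51*19 + 350 = -969 + 350 = -619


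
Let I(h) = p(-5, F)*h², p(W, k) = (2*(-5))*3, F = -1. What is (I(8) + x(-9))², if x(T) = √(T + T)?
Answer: 3686382 - 11520*I*√2 ≈ 3.6864e+6 - 16292.0*I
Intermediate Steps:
p(W, k) = -30 (p(W, k) = -10*3 = -30)
I(h) = -30*h²
x(T) = √2*√T (x(T) = √(2*T) = √2*√T)
(I(8) + x(-9))² = (-30*8² + √2*√(-9))² = (-30*64 + √2*(3*I))² = (-1920 + 3*I*√2)²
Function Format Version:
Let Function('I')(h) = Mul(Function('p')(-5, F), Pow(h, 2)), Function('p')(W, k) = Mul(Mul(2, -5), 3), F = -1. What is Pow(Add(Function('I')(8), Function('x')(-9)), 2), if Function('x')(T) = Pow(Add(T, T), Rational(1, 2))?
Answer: Add(3686382, Mul(-11520, I, Pow(2, Rational(1, 2)))) ≈ Add(3.6864e+6, Mul(-16292., I))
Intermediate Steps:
Function('p')(W, k) = -30 (Function('p')(W, k) = Mul(-10, 3) = -30)
Function('I')(h) = Mul(-30, Pow(h, 2))
Function('x')(T) = Mul(Pow(2, Rational(1, 2)), Pow(T, Rational(1, 2))) (Function('x')(T) = Pow(Mul(2, T), Rational(1, 2)) = Mul(Pow(2, Rational(1, 2)), Pow(T, Rational(1, 2))))
Pow(Add(Function('I')(8), Function('x')(-9)), 2) = Pow(Add(Mul(-30, Pow(8, 2)), Mul(Pow(2, Rational(1, 2)), Pow(-9, Rational(1, 2)))), 2) = Pow(Add(Mul(-30, 64), Mul(Pow(2, Rational(1, 2)), Mul(3, I))), 2) = Pow(Add(-1920, Mul(3, I, Pow(2, Rational(1, 2)))), 2)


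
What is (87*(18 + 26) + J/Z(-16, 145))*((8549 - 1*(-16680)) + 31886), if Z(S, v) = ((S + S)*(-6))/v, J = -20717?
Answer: -129593306735/192 ≈ -6.7497e+8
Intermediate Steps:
Z(S, v) = -12*S/v (Z(S, v) = ((2*S)*(-6))/v = (-12*S)/v = -12*S/v)
(87*(18 + 26) + J/Z(-16, 145))*((8549 - 1*(-16680)) + 31886) = (87*(18 + 26) - 20717/((-12*(-16)/145)))*((8549 - 1*(-16680)) + 31886) = (87*44 - 20717/((-12*(-16)*1/145)))*((8549 + 16680) + 31886) = (3828 - 20717/192/145)*(25229 + 31886) = (3828 - 20717*145/192)*57115 = (3828 - 3003965/192)*57115 = -2268989/192*57115 = -129593306735/192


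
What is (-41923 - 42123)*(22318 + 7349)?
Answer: -2493392682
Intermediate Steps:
(-41923 - 42123)*(22318 + 7349) = -84046*29667 = -2493392682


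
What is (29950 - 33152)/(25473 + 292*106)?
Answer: -3202/56425 ≈ -0.056748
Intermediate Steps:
(29950 - 33152)/(25473 + 292*106) = -3202/(25473 + 30952) = -3202/56425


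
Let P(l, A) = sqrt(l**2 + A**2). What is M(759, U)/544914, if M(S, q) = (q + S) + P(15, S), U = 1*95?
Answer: 427/272457 + sqrt(64034)/181638 ≈ 0.0029604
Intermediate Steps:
P(l, A) = sqrt(A**2 + l**2)
U = 95
M(S, q) = S + q + sqrt(225 + S**2) (M(S, q) = (q + S) + sqrt(S**2 + 15**2) = (S + q) + sqrt(S**2 + 225) = (S + q) + sqrt(225 + S**2) = S + q + sqrt(225 + S**2))
M(759, U)/544914 = (759 + 95 + sqrt(225 + 759**2))/544914 = (759 + 95 + sqrt(225 + 576081))*(1/544914) = (759 + 95 + sqrt(576306))*(1/544914) = (759 + 95 + 3*sqrt(64034))*(1/544914) = (854 + 3*sqrt(64034))*(1/544914) = 427/272457 + sqrt(64034)/181638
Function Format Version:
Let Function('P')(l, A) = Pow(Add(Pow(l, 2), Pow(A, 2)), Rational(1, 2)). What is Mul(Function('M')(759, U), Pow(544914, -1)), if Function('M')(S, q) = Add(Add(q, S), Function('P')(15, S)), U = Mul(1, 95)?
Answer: Add(Rational(427, 272457), Mul(Rational(1, 181638), Pow(64034, Rational(1, 2)))) ≈ 0.0029604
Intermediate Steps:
Function('P')(l, A) = Pow(Add(Pow(A, 2), Pow(l, 2)), Rational(1, 2))
U = 95
Function('M')(S, q) = Add(S, q, Pow(Add(225, Pow(S, 2)), Rational(1, 2))) (Function('M')(S, q) = Add(Add(q, S), Pow(Add(Pow(S, 2), Pow(15, 2)), Rational(1, 2))) = Add(Add(S, q), Pow(Add(Pow(S, 2), 225), Rational(1, 2))) = Add(Add(S, q), Pow(Add(225, Pow(S, 2)), Rational(1, 2))) = Add(S, q, Pow(Add(225, Pow(S, 2)), Rational(1, 2))))
Mul(Function('M')(759, U), Pow(544914, -1)) = Mul(Add(759, 95, Pow(Add(225, Pow(759, 2)), Rational(1, 2))), Pow(544914, -1)) = Mul(Add(759, 95, Pow(Add(225, 576081), Rational(1, 2))), Rational(1, 544914)) = Mul(Add(759, 95, Pow(576306, Rational(1, 2))), Rational(1, 544914)) = Mul(Add(759, 95, Mul(3, Pow(64034, Rational(1, 2)))), Rational(1, 544914)) = Mul(Add(854, Mul(3, Pow(64034, Rational(1, 2)))), Rational(1, 544914)) = Add(Rational(427, 272457), Mul(Rational(1, 181638), Pow(64034, Rational(1, 2))))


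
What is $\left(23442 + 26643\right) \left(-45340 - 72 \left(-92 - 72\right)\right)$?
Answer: $-1679450220$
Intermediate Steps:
$\left(23442 + 26643\right) \left(-45340 - 72 \left(-92 - 72\right)\right) = 50085 \left(-45340 - -11808\right) = 50085 \left(-45340 + 11808\right) = 50085 \left(-33532\right) = -1679450220$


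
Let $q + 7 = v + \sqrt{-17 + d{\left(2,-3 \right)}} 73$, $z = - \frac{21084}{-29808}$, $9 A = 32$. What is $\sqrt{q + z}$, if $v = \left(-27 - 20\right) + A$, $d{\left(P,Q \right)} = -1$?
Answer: $\frac{\sqrt{-8524743 + 37535724 i \sqrt{2}}}{414} \approx 11.488 + 13.48 i$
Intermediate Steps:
$A = \frac{32}{9}$ ($A = \frac{1}{9} \cdot 32 = \frac{32}{9} \approx 3.5556$)
$v = - \frac{391}{9}$ ($v = \left(-27 - 20\right) + \frac{32}{9} = -47 + \frac{32}{9} = - \frac{391}{9} \approx -43.444$)
$z = \frac{1757}{2484}$ ($z = \left(-21084\right) \left(- \frac{1}{29808}\right) = \frac{1757}{2484} \approx 0.70733$)
$q = - \frac{454}{9} + 219 i \sqrt{2}$ ($q = -7 - \left(\frac{391}{9} - \sqrt{-17 - 1} \cdot 73\right) = -7 - \left(\frac{391}{9} - \sqrt{-18} \cdot 73\right) = -7 - \left(\frac{391}{9} - 3 i \sqrt{2} \cdot 73\right) = -7 - \left(\frac{391}{9} - 219 i \sqrt{2}\right) = - \frac{454}{9} + 219 i \sqrt{2} \approx -50.444 + 309.71 i$)
$\sqrt{q + z} = \sqrt{\left(- \frac{454}{9} + 219 i \sqrt{2}\right) + \frac{1757}{2484}} = \sqrt{- \frac{123547}{2484} + 219 i \sqrt{2}}$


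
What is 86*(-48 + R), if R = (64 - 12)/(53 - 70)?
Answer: -74648/17 ≈ -4391.1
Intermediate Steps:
R = -52/17 (R = 52/(-17) = 52*(-1/17) = -52/17 ≈ -3.0588)
86*(-48 + R) = 86*(-48 - 52/17) = 86*(-868/17) = -74648/17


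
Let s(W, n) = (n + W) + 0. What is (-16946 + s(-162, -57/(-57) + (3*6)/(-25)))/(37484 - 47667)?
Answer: 427693/254575 ≈ 1.6800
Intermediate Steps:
s(W, n) = W + n (s(W, n) = (W + n) + 0 = W + n)
(-16946 + s(-162, -57/(-57) + (3*6)/(-25)))/(37484 - 47667) = (-16946 + (-162 + (-57/(-57) + (3*6)/(-25))))/(37484 - 47667) = (-16946 + (-162 + (-57*(-1/57) + 18*(-1/25))))/(-10183) = (-16946 + (-162 + (1 - 18/25)))*(-1/10183) = (-16946 + (-162 + 7/25))*(-1/10183) = (-16946 - 4043/25)*(-1/10183) = -427693/25*(-1/10183) = 427693/254575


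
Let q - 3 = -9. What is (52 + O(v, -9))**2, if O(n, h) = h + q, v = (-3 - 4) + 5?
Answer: 1369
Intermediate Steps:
q = -6 (q = 3 - 9 = -6)
v = -2 (v = -7 + 5 = -2)
O(n, h) = -6 + h (O(n, h) = h - 6 = -6 + h)
(52 + O(v, -9))**2 = (52 + (-6 - 9))**2 = (52 - 15)**2 = 37**2 = 1369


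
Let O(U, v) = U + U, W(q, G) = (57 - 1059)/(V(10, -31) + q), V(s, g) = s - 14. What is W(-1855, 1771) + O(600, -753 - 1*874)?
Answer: 2231802/1859 ≈ 1200.5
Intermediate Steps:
V(s, g) = -14 + s
W(q, G) = -1002/(-4 + q) (W(q, G) = (57 - 1059)/((-14 + 10) + q) = -1002/(-4 + q))
O(U, v) = 2*U
W(-1855, 1771) + O(600, -753 - 1*874) = -1002/(-4 - 1855) + 2*600 = -1002/(-1859) + 1200 = -1002*(-1/1859) + 1200 = 1002/1859 + 1200 = 2231802/1859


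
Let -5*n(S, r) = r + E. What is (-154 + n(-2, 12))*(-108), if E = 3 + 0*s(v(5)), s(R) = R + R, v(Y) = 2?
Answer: 16956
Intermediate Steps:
s(R) = 2*R
E = 3 (E = 3 + 0*(2*2) = 3 + 0*4 = 3 + 0 = 3)
n(S, r) = -⅗ - r/5 (n(S, r) = -(r + 3)/5 = -(3 + r)/5 = -⅗ - r/5)
(-154 + n(-2, 12))*(-108) = (-154 + (-⅗ - ⅕*12))*(-108) = (-154 + (-⅗ - 12/5))*(-108) = (-154 - 3)*(-108) = -157*(-108) = 16956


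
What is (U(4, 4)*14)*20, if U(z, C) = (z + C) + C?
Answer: 3360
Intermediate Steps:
U(z, C) = z + 2*C (U(z, C) = (C + z) + C = z + 2*C)
(U(4, 4)*14)*20 = ((4 + 2*4)*14)*20 = ((4 + 8)*14)*20 = (12*14)*20 = 168*20 = 3360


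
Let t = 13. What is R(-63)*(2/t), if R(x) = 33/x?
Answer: -22/273 ≈ -0.080586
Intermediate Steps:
R(-63)*(2/t) = (33/(-63))*(2/13) = (33*(-1/63))*(2*(1/13)) = -11/21*2/13 = -22/273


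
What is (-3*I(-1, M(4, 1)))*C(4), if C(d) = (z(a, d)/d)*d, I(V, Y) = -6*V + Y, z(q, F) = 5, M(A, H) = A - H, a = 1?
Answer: -135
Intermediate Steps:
I(V, Y) = Y - 6*V
C(d) = 5 (C(d) = (5/d)*d = 5)
(-3*I(-1, M(4, 1)))*C(4) = -3*((4 - 1*1) - 6*(-1))*5 = -3*((4 - 1) + 6)*5 = -3*(3 + 6)*5 = -3*9*5 = -27*5 = -135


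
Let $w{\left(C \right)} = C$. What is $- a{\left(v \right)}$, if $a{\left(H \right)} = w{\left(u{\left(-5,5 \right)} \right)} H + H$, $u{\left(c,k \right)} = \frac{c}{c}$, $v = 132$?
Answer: $-264$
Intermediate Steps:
$u{\left(c,k \right)} = 1$
$a{\left(H \right)} = 2 H$ ($a{\left(H \right)} = 1 H + H = H + H = 2 H$)
$- a{\left(v \right)} = - 2 \cdot 132 = \left(-1\right) 264 = -264$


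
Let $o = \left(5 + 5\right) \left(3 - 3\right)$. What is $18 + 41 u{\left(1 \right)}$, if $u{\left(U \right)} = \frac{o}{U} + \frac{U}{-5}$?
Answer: $\frac{49}{5} \approx 9.8$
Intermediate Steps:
$o = 0$ ($o = 10 \cdot 0 = 0$)
$u{\left(U \right)} = - \frac{U}{5}$ ($u{\left(U \right)} = \frac{0}{U} + \frac{U}{-5} = 0 + U \left(- \frac{1}{5}\right) = 0 - \frac{U}{5} = - \frac{U}{5}$)
$18 + 41 u{\left(1 \right)} = 18 + 41 \left(\left(- \frac{1}{5}\right) 1\right) = 18 + 41 \left(- \frac{1}{5}\right) = 18 - \frac{41}{5} = \frac{49}{5}$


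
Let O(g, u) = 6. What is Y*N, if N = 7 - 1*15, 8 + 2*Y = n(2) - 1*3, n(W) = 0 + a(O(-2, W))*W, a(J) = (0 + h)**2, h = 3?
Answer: -28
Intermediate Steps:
a(J) = 9 (a(J) = (0 + 3)**2 = 3**2 = 9)
n(W) = 9*W (n(W) = 0 + 9*W = 9*W)
Y = 7/2 (Y = -4 + (9*2 - 1*3)/2 = -4 + (18 - 3)/2 = -4 + (1/2)*15 = -4 + 15/2 = 7/2 ≈ 3.5000)
N = -8 (N = 7 - 15 = -8)
Y*N = (7/2)*(-8) = -28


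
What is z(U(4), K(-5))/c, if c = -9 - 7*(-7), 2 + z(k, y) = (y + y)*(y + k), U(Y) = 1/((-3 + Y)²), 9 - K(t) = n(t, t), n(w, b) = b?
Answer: 209/20 ≈ 10.450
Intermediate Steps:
K(t) = 9 - t
U(Y) = (-3 + Y)⁻²
z(k, y) = -2 + 2*y*(k + y) (z(k, y) = -2 + (y + y)*(y + k) = -2 + (2*y)*(k + y) = -2 + 2*y*(k + y))
c = 40 (c = -9 + 49 = 40)
z(U(4), K(-5))/c = (-2 + 2*(9 - 1*(-5))² + 2*(9 - 1*(-5))/(-3 + 4)²)/40 = (-2 + 2*(9 + 5)² + 2*(9 + 5)/1²)*(1/40) = (-2 + 2*14² + 2*1*14)*(1/40) = (-2 + 2*196 + 28)*(1/40) = (-2 + 392 + 28)*(1/40) = 418*(1/40) = 209/20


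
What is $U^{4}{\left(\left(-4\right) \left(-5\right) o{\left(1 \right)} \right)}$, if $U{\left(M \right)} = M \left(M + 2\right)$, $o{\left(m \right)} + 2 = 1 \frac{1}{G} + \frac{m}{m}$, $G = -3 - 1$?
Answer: $109312890625$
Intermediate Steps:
$G = -4$ ($G = -3 - 1 = -4$)
$o{\left(m \right)} = - \frac{5}{4}$ ($o{\left(m \right)} = -2 + \left(1 \frac{1}{-4} + \frac{m}{m}\right) = -2 + \left(1 \left(- \frac{1}{4}\right) + 1\right) = -2 + \left(- \frac{1}{4} + 1\right) = -2 + \frac{3}{4} = - \frac{5}{4}$)
$U{\left(M \right)} = M \left(2 + M\right)$
$U^{4}{\left(\left(-4\right) \left(-5\right) o{\left(1 \right)} \right)} = \left(\left(-4\right) \left(-5\right) \left(- \frac{5}{4}\right) \left(2 + \left(-4\right) \left(-5\right) \left(- \frac{5}{4}\right)\right)\right)^{4} = \left(20 \left(- \frac{5}{4}\right) \left(2 + 20 \left(- \frac{5}{4}\right)\right)\right)^{4} = \left(- 25 \left(2 - 25\right)\right)^{4} = \left(\left(-25\right) \left(-23\right)\right)^{4} = 575^{4} = 109312890625$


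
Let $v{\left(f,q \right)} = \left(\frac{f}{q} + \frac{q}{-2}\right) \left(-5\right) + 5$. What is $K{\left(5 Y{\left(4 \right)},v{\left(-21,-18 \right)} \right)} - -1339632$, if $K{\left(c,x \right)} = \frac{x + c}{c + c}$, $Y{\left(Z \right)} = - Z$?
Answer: $\frac{64302415}{48} \approx 1.3396 \cdot 10^{6}$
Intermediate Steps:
$v{\left(f,q \right)} = 5 + \frac{5 q}{2} - \frac{5 f}{q}$ ($v{\left(f,q \right)} = \left(\frac{f}{q} + q \left(- \frac{1}{2}\right)\right) \left(-5\right) + 5 = \left(\frac{f}{q} - \frac{q}{2}\right) \left(-5\right) + 5 = \left(- \frac{q}{2} + \frac{f}{q}\right) \left(-5\right) + 5 = \left(\frac{5 q}{2} - \frac{5 f}{q}\right) + 5 = 5 + \frac{5 q}{2} - \frac{5 f}{q}$)
$K{\left(c,x \right)} = \frac{c + x}{2 c}$
$K{\left(5 Y{\left(4 \right)},v{\left(-21,-18 \right)} \right)} - -1339632 = \frac{5 \left(\left(-1\right) 4\right) + \left(5 + \frac{5}{2} \left(-18\right) - - \frac{105}{-18}\right)}{2 \cdot 5 \left(\left(-1\right) 4\right)} - -1339632 = \frac{5 \left(-4\right) - \left(40 + \frac{35}{6}\right)}{2 \cdot 5 \left(-4\right)} + 1339632 = \frac{-20 - \frac{275}{6}}{2 \left(-20\right)} + 1339632 = \frac{1}{2} \left(- \frac{1}{20}\right) \left(-20 - \frac{275}{6}\right) + 1339632 = \frac{1}{2} \left(- \frac{1}{20}\right) \left(- \frac{395}{6}\right) + 1339632 = \frac{79}{48} + 1339632 = \frac{64302415}{48}$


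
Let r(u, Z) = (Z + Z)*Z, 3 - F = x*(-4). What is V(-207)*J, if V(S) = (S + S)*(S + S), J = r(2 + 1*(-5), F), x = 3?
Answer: 77128200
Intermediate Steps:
F = 15 (F = 3 - 3*(-4) = 3 - 1*(-12) = 3 + 12 = 15)
r(u, Z) = 2*Z**2 (r(u, Z) = (2*Z)*Z = 2*Z**2)
J = 450 (J = 2*15**2 = 2*225 = 450)
V(S) = 4*S**2 (V(S) = (2*S)*(2*S) = 4*S**2)
V(-207)*J = (4*(-207)**2)*450 = (4*42849)*450 = 171396*450 = 77128200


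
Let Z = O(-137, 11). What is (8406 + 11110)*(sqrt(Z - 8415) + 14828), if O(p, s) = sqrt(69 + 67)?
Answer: 289383248 + 19516*sqrt(-8415 + 2*sqrt(34)) ≈ 2.8938e+8 + 1.789e+6*I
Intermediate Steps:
O(p, s) = 2*sqrt(34) (O(p, s) = sqrt(136) = 2*sqrt(34))
Z = 2*sqrt(34) ≈ 11.662
(8406 + 11110)*(sqrt(Z - 8415) + 14828) = (8406 + 11110)*(sqrt(2*sqrt(34) - 8415) + 14828) = 19516*(sqrt(-8415 + 2*sqrt(34)) + 14828) = 19516*(14828 + sqrt(-8415 + 2*sqrt(34))) = 289383248 + 19516*sqrt(-8415 + 2*sqrt(34))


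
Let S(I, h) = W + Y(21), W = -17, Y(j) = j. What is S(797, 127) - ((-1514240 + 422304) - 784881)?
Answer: 1876821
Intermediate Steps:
S(I, h) = 4 (S(I, h) = -17 + 21 = 4)
S(797, 127) - ((-1514240 + 422304) - 784881) = 4 - ((-1514240 + 422304) - 784881) = 4 - (-1091936 - 784881) = 4 - 1*(-1876817) = 4 + 1876817 = 1876821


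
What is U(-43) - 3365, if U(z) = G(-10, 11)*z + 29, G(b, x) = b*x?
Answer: 1394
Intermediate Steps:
U(z) = 29 - 110*z (U(z) = (-10*11)*z + 29 = -110*z + 29 = 29 - 110*z)
U(-43) - 3365 = (29 - 110*(-43)) - 3365 = (29 + 4730) - 3365 = 4759 - 3365 = 1394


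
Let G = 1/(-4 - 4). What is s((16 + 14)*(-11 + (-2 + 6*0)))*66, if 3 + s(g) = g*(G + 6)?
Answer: -302841/2 ≈ -1.5142e+5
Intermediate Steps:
G = -⅛ (G = 1/(-8) = -⅛ ≈ -0.12500)
s(g) = -3 + 47*g/8 (s(g) = -3 + g*(-⅛ + 6) = -3 + g*(47/8) = -3 + 47*g/8)
s((16 + 14)*(-11 + (-2 + 6*0)))*66 = (-3 + 47*((16 + 14)*(-11 + (-2 + 6*0)))/8)*66 = (-3 + 47*(30*(-11 + (-2 + 0)))/8)*66 = (-3 + 47*(30*(-11 - 2))/8)*66 = (-3 + 47*(30*(-13))/8)*66 = (-3 + (47/8)*(-390))*66 = (-3 - 9165/4)*66 = -9177/4*66 = -302841/2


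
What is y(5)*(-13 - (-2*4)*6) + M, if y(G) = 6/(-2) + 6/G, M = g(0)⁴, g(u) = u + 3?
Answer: 18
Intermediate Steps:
g(u) = 3 + u
M = 81 (M = (3 + 0)⁴ = 3⁴ = 81)
y(G) = -3 + 6/G (y(G) = 6*(-½) + 6/G = -3 + 6/G)
y(5)*(-13 - (-2*4)*6) + M = (-3 + 6/5)*(-13 - (-2*4)*6) + 81 = (-3 + 6*(⅕))*(-13 - (-8)*6) + 81 = (-3 + 6/5)*(-13 - 1*(-48)) + 81 = -9*(-13 + 48)/5 + 81 = -9/5*35 + 81 = -63 + 81 = 18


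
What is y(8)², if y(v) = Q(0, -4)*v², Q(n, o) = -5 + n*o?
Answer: 102400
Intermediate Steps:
y(v) = -5*v² (y(v) = (-5 + 0*(-4))*v² = (-5 + 0)*v² = -5*v²)
y(8)² = (-5*8²)² = (-5*64)² = (-320)² = 102400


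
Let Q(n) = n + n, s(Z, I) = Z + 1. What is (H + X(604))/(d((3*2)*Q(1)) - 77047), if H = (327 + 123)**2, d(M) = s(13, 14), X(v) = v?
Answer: -18464/7003 ≈ -2.6366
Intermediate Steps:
s(Z, I) = 1 + Z
Q(n) = 2*n
d(M) = 14 (d(M) = 1 + 13 = 14)
H = 202500 (H = 450**2 = 202500)
(H + X(604))/(d((3*2)*Q(1)) - 77047) = (202500 + 604)/(14 - 77047) = 203104/(-77033) = 203104*(-1/77033) = -18464/7003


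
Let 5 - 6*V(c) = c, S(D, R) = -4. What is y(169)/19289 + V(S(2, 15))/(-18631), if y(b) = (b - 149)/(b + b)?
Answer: -9406903/121468195342 ≈ -7.7443e-5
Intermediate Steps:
V(c) = ⅚ - c/6
y(b) = (-149 + b)/(2*b) (y(b) = (-149 + b)/((2*b)) = (-149 + b)*(1/(2*b)) = (-149 + b)/(2*b))
y(169)/19289 + V(S(2, 15))/(-18631) = ((½)*(-149 + 169)/169)/19289 + (⅚ - ⅙*(-4))/(-18631) = ((½)*(1/169)*20)*(1/19289) + (⅚ + ⅔)*(-1/18631) = (10/169)*(1/19289) + (3/2)*(-1/18631) = 10/3259841 - 3/37262 = -9406903/121468195342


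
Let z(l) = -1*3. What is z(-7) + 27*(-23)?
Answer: -624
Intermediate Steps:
z(l) = -3
z(-7) + 27*(-23) = -3 + 27*(-23) = -3 - 621 = -624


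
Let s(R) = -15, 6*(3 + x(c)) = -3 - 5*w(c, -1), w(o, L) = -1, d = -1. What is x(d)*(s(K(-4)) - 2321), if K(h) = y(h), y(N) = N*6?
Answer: 18688/3 ≈ 6229.3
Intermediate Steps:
x(c) = -8/3 (x(c) = -3 + (-3 - 5*(-1))/6 = -3 + (-3 + 5)/6 = -3 + (1/6)*2 = -3 + 1/3 = -8/3)
y(N) = 6*N
K(h) = 6*h
x(d)*(s(K(-4)) - 2321) = -8*(-15 - 2321)/3 = -8/3*(-2336) = 18688/3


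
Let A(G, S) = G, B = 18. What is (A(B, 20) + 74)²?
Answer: 8464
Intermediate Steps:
(A(B, 20) + 74)² = (18 + 74)² = 92² = 8464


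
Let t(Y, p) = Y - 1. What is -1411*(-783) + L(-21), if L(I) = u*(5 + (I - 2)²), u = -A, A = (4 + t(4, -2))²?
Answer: 1078647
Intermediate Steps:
t(Y, p) = -1 + Y
A = 49 (A = (4 + (-1 + 4))² = (4 + 3)² = 7² = 49)
u = -49 (u = -1*49 = -49)
L(I) = -245 - 49*(-2 + I)² (L(I) = -49*(5 + (I - 2)²) = -49*(5 + (-2 + I)²) = -245 - 49*(-2 + I)²)
-1411*(-783) + L(-21) = -1411*(-783) + (-245 - 49*(-2 - 21)²) = 1104813 + (-245 - 49*(-23)²) = 1104813 + (-245 - 49*529) = 1104813 + (-245 - 25921) = 1104813 - 26166 = 1078647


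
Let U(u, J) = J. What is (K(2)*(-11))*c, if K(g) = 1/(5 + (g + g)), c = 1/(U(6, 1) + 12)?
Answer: -11/117 ≈ -0.094017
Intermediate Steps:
c = 1/13 (c = 1/(1 + 12) = 1/13 ≈ 0.076923)
K(g) = 1/(5 + 2*g)
(K(2)*(-11))*c = (-11/(5 + 2*2))*(1/13) = (-11/(5 + 4))*(1/13) = (-11/9)*(1/13) = ((⅑)*(-11))*(1/13) = -11/9*1/13 = -11/117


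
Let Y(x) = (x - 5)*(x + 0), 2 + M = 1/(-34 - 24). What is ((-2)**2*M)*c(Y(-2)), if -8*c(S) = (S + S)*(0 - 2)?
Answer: -1638/29 ≈ -56.483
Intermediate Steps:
M = -117/58 (M = -2 + 1/(-34 - 24) = -2 + 1/(-58) = -2 - 1/58 = -117/58 ≈ -2.0172)
Y(x) = x*(-5 + x) (Y(x) = (-5 + x)*x = x*(-5 + x))
c(S) = S/2 (c(S) = -(S + S)*(0 - 2)/8 = -2*S*(-2)/8 = -(-1)*S/2 = S/2)
((-2)**2*M)*c(Y(-2)) = ((-2)**2*(-117/58))*((-2*(-5 - 2))/2) = (4*(-117/58))*((-2*(-7))/2) = -117*14/29 = -234/29*7 = -1638/29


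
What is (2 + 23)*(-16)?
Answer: -400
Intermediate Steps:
(2 + 23)*(-16) = 25*(-16) = -400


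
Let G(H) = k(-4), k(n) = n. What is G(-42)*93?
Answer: -372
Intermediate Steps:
G(H) = -4
G(-42)*93 = -4*93 = -372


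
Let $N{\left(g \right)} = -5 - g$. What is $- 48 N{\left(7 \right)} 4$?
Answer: $2304$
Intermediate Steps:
$- 48 N{\left(7 \right)} 4 = - 48 \left(-5 - 7\right) 4 = \left(-48\right) \left(-12\right) 4 = 576 \cdot 4 = 2304$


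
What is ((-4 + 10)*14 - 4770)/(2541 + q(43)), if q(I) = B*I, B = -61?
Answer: 2343/41 ≈ 57.146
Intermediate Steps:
q(I) = -61*I
((-4 + 10)*14 - 4770)/(2541 + q(43)) = ((-4 + 10)*14 - 4770)/(2541 - 61*43) = (6*14 - 4770)/(2541 - 2623) = (84 - 4770)/(-82) = -4686*(-1/82) = 2343/41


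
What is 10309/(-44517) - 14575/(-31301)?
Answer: 326153266/1393426617 ≈ 0.23407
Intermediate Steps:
10309/(-44517) - 14575/(-31301) = 10309*(-1/44517) - 14575*(-1/31301) = -10309/44517 + 14575/31301 = 326153266/1393426617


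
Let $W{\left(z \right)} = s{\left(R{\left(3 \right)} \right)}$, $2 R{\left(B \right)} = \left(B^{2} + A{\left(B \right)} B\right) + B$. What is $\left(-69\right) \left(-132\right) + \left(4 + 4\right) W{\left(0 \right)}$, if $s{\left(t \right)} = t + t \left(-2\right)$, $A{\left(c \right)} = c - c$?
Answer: $9060$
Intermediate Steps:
$A{\left(c \right)} = 0$
$R{\left(B \right)} = \frac{B}{2} + \frac{B^{2}}{2}$ ($R{\left(B \right)} = \frac{\left(B^{2} + 0 B\right) + B}{2} = \frac{\left(B^{2} + 0\right) + B}{2} = \frac{B^{2} + B}{2} = \frac{B + B^{2}}{2} = \frac{B}{2} + \frac{B^{2}}{2}$)
$s{\left(t \right)} = - t$ ($s{\left(t \right)} = t - 2 t = - t$)
$W{\left(z \right)} = -6$ ($W{\left(z \right)} = - \frac{3 \left(1 + 3\right)}{2} = - \frac{3 \cdot 4}{2} = \left(-1\right) 6 = -6$)
$\left(-69\right) \left(-132\right) + \left(4 + 4\right) W{\left(0 \right)} = \left(-69\right) \left(-132\right) + \left(4 + 4\right) \left(-6\right) = 9108 + 8 \left(-6\right) = 9108 - 48 = 9060$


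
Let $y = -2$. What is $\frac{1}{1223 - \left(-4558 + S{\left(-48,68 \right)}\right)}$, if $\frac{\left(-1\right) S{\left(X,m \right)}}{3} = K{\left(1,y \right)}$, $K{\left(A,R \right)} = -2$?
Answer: $\frac{1}{5775} \approx 0.00017316$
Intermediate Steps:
$S{\left(X,m \right)} = 6$ ($S{\left(X,m \right)} = \left(-3\right) \left(-2\right) = 6$)
$\frac{1}{1223 - \left(-4558 + S{\left(-48,68 \right)}\right)} = \frac{1}{1223 + \left(4558 - 6\right)} = \frac{1}{1223 + 4552} = \frac{1}{5775}$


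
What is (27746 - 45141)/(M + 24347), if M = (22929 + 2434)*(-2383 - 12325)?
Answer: 17395/373014657 ≈ 4.6634e-5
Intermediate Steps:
M = -373039004 (M = 25363*(-14708) = -373039004)
(27746 - 45141)/(M + 24347) = (27746 - 45141)/(-373039004 + 24347) = -17395/(-373014657) = -17395*(-1/373014657) = 17395/373014657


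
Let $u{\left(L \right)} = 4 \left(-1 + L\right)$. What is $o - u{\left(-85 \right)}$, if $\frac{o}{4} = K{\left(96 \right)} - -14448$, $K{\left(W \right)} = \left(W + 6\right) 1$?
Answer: $58544$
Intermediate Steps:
$u{\left(L \right)} = -4 + 4 L$
$K{\left(W \right)} = 6 + W$ ($K{\left(W \right)} = \left(6 + W\right) 1 = 6 + W$)
$o = 58200$ ($o = 4 \left(\left(6 + 96\right) - -14448\right) = 4 \left(102 + 14448\right) = 4 \cdot 14550 = 58200$)
$o - u{\left(-85 \right)} = 58200 - \left(-4 + 4 \left(-85\right)\right) = 58200 - \left(-4 - 340\right) = 58200 - -344 = 58200 + 344 = 58544$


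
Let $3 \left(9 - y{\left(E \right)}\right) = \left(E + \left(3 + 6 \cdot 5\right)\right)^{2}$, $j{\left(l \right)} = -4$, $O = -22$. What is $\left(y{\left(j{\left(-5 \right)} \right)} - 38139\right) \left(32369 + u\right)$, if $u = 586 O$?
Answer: $- \frac{2244354187}{3} \approx -7.4812 \cdot 10^{8}$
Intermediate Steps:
$y{\left(E \right)} = 9 - \frac{\left(33 + E\right)^{2}}{3}$ ($y{\left(E \right)} = 9 - \frac{\left(E + \left(3 + 6 \cdot 5\right)\right)^{2}}{3} = 9 - \frac{\left(E + \left(3 + 30\right)\right)^{2}}{3} = 9 - \frac{\left(E + 33\right)^{2}}{3} = 9 - \frac{\left(33 + E\right)^{2}}{3}$)
$u = -12892$ ($u = 586 \left(-22\right) = -12892$)
$\left(y{\left(j{\left(-5 \right)} \right)} - 38139\right) \left(32369 + u\right) = \left(\left(9 - \frac{\left(33 - 4\right)^{2}}{3}\right) - 38139\right) \left(32369 - 12892\right) = \left(\left(9 - \frac{29^{2}}{3}\right) - 38139\right) 19477 = \left(\left(9 - \frac{841}{3}\right) - 38139\right) 19477 = \left(- \frac{814}{3} - 38139\right) 19477 = \left(- \frac{115231}{3}\right) 19477 = - \frac{2244354187}{3}$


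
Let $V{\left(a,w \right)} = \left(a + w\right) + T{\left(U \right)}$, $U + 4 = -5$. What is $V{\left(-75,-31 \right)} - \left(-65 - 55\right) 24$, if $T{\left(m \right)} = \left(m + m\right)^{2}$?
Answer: $3098$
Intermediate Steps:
$U = -9$ ($U = -4 - 5 = -9$)
$T{\left(m \right)} = 4 m^{2}$ ($T{\left(m \right)} = \left(2 m\right)^{2} = 4 m^{2}$)
$V{\left(a,w \right)} = 324 + a + w$ ($V{\left(a,w \right)} = \left(a + w\right) + 4 \left(-9\right)^{2} = \left(a + w\right) + 4 \cdot 81 = \left(a + w\right) + 324 = 324 + a + w$)
$V{\left(-75,-31 \right)} - \left(-65 - 55\right) 24 = \left(324 - 75 - 31\right) - \left(-65 - 55\right) 24 = 218 - \left(-120\right) 24 = 218 - -2880 = 218 + 2880 = 3098$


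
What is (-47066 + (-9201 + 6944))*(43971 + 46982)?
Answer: -4486074819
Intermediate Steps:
(-47066 + (-9201 + 6944))*(43971 + 46982) = (-47066 - 2257)*90953 = -49323*90953 = -4486074819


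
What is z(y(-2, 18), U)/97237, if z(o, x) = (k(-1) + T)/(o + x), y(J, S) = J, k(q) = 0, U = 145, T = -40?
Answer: -40/13904891 ≈ -2.8767e-6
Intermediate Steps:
z(o, x) = -40/(o + x) (z(o, x) = (0 - 40)/(o + x) = -40/(o + x))
z(y(-2, 18), U)/97237 = -40/(-2 + 145)/97237 = -40/143*(1/97237) = -40*1/143*(1/97237) = -40/143*1/97237 = -40/13904891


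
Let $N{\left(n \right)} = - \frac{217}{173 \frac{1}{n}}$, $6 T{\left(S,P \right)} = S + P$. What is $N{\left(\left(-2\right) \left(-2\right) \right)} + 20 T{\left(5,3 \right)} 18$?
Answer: $\frac{82172}{173} \approx 474.98$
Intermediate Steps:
$T{\left(S,P \right)} = \frac{P}{6} + \frac{S}{6}$ ($T{\left(S,P \right)} = \frac{S + P}{6} = \frac{P + S}{6} = \frac{P}{6} + \frac{S}{6}$)
$N{\left(n \right)} = - \frac{217 n}{173}$ ($N{\left(n \right)} = - 217 \frac{n}{173} = - \frac{217 n}{173}$)
$N{\left(\left(-2\right) \left(-2\right) \right)} + 20 T{\left(5,3 \right)} 18 = - \frac{217 \left(\left(-2\right) \left(-2\right)\right)}{173} + 20 \left(\frac{1}{6} \cdot 3 + \frac{1}{6} \cdot 5\right) 18 = \left(- \frac{217}{173}\right) 4 + 20 \left(\frac{1}{2} + \frac{5}{6}\right) 18 = - \frac{868}{173} + 20 \cdot \frac{4}{3} \cdot 18 = - \frac{868}{173} + \frac{80}{3} \cdot 18 = - \frac{868}{173} + 480 = \frac{82172}{173}$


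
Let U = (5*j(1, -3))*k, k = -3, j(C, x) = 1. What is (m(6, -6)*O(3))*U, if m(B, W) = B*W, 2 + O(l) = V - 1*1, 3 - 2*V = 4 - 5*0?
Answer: -1890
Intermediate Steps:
V = -½ (V = 3/2 - (4 - 5*0)/2 = 3/2 - (4 + 0)/2 = 3/2 - ½*4 = 3/2 - 2 = -½ ≈ -0.50000)
O(l) = -7/2 (O(l) = -2 + (-½ - 1*1) = -2 + (-½ - 1) = -2 - 3/2 = -7/2)
U = -15 (U = (5*1)*(-3) = 5*(-3) = -15)
(m(6, -6)*O(3))*U = ((6*(-6))*(-7/2))*(-15) = -36*(-7/2)*(-15) = 126*(-15) = -1890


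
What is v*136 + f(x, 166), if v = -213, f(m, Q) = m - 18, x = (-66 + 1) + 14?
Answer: -29037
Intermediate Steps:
x = -51 (x = -65 + 14 = -51)
f(m, Q) = -18 + m
v*136 + f(x, 166) = -213*136 + (-18 - 51) = -28968 - 69 = -29037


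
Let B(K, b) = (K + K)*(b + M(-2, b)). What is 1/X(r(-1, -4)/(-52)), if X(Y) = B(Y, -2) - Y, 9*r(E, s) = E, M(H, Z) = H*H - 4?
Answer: -468/5 ≈ -93.600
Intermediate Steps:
M(H, Z) = -4 + H² (M(H, Z) = H² - 4 = -4 + H²)
r(E, s) = E/9
B(K, b) = 2*K*b (B(K, b) = (K + K)*(b + (-4 + (-2)²)) = (2*K)*(b + (-4 + 4)) = (2*K)*(b + 0) = (2*K)*b = 2*K*b)
X(Y) = -5*Y (X(Y) = 2*Y*(-2) - Y = -4*Y - Y = -5*Y)
1/X(r(-1, -4)/(-52)) = 1/(-5*(⅑)*(-1)/(-52)) = 1/(-(-5)*(-1)/(9*52)) = 1/(-5*1/468) = 1/(-5/468) = -468/5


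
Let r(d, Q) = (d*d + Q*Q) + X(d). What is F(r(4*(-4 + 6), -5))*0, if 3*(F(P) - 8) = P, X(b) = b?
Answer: 0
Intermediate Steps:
r(d, Q) = d + Q² + d² (r(d, Q) = (d*d + Q*Q) + d = (d² + Q²) + d = (Q² + d²) + d = d + Q² + d²)
F(P) = 8 + P/3
F(r(4*(-4 + 6), -5))*0 = (8 + (4*(-4 + 6) + (-5)² + (4*(-4 + 6))²)/3)*0 = (8 + (4*2 + 25 + (4*2)²)/3)*0 = (8 + (8 + 25 + 8²)/3)*0 = (8 + (8 + 25 + 64)/3)*0 = (8 + (⅓)*97)*0 = (8 + 97/3)*0 = (121/3)*0 = 0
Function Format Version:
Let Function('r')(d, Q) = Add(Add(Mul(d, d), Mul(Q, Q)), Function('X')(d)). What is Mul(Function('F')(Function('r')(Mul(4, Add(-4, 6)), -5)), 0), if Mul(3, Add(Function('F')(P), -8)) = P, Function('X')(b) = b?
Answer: 0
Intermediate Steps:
Function('r')(d, Q) = Add(d, Pow(Q, 2), Pow(d, 2)) (Function('r')(d, Q) = Add(Add(Mul(d, d), Mul(Q, Q)), d) = Add(Add(Pow(d, 2), Pow(Q, 2)), d) = Add(Add(Pow(Q, 2), Pow(d, 2)), d) = Add(d, Pow(Q, 2), Pow(d, 2)))
Function('F')(P) = Add(8, Mul(Rational(1, 3), P))
Mul(Function('F')(Function('r')(Mul(4, Add(-4, 6)), -5)), 0) = Mul(Add(8, Mul(Rational(1, 3), Add(Mul(4, Add(-4, 6)), Pow(-5, 2), Pow(Mul(4, Add(-4, 6)), 2)))), 0) = Mul(Add(8, Mul(Rational(1, 3), Add(Mul(4, 2), 25, Pow(Mul(4, 2), 2)))), 0) = Mul(Add(8, Mul(Rational(1, 3), Add(8, 25, Pow(8, 2)))), 0) = Mul(Add(8, Mul(Rational(1, 3), Add(8, 25, 64))), 0) = Mul(Add(8, Mul(Rational(1, 3), 97)), 0) = Mul(Add(8, Rational(97, 3)), 0) = Mul(Rational(121, 3), 0) = 0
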